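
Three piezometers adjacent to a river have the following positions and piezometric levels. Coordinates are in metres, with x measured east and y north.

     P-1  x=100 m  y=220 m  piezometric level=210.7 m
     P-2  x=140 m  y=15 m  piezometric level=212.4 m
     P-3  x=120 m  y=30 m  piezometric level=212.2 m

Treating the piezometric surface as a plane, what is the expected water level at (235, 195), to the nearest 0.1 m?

211.5 m

Three-point gradient (reference P-1): Δ to P-2 = (40, -205, +1.7), Δ to P-3 = (20, -190, +1.5).
∂h/∂x = +0.004429, ∂h/∂y = -0.007429 (det = -3500).
h(235, 195) = 210.7 + (+0.004429)·(135) + (-0.007429)·(-25) = 210.7 +0.598 +0.186 = 211.484 m.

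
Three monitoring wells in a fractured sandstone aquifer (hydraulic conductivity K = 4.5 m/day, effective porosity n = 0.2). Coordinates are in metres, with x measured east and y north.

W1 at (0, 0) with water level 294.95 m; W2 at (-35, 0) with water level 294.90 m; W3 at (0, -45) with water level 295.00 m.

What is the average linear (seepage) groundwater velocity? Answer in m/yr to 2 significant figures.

∂h/∂x = (294.90 − 294.95) / (-35 − 0) = +0.001429
∂h/∂y = (295.00 − 294.95) / (-45 − 0) = -0.001111
|∇h| = √(0.001429² + -0.001111²) = 0.00181
Seepage velocity v = K·i/n = 4.5 × 0.00181 / 0.2 = 0.04072 m/day = 14.87 m/yr.

15 m/yr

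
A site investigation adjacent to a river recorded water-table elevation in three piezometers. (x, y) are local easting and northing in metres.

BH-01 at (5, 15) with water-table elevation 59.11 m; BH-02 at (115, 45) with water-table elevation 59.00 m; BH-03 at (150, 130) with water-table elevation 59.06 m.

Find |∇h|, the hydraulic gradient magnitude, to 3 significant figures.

With h = a·x + b·y + c and BH-01 as origin, the differences give:
  110·a + 30·b = -0.11
  145·a + 115·b = -0.05
Eliminate b (×115 and ×30, subtract): 8300·a = -11.150 → a = ∂h/∂x = -0.001343
Back-substitute: b = ∂h/∂y = +0.001259.
|∇h| = √(-0.001343² + 0.001259²) = 0.001841

0.00184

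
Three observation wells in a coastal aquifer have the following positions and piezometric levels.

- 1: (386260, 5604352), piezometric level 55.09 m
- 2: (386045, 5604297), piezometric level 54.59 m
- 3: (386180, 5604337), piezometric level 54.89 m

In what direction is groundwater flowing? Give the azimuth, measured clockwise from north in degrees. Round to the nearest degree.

Differences from 1: to 2 (Δx, Δy, Δh) = (-215, -55, -0.50); to 3 = (-80, -15, -0.20).
Solve a·Δx + b·Δy = Δh: det = (-215)·(-15) − (-80)·(-55) = -1175.
∂h/∂x = [(-0.50)·(-15) − (-0.20)·(-55)] / -1175 = +0.002979
∂h/∂y = [(-215)·(-0.20) − (-80)·(-0.50)] / -1175 = -0.002553
Flow direction (−∇h) has components (-0.002979 E, +0.002553 N).
Azimuth = atan2(E, N) = atan2(-0.002979, +0.002553) = 310.6° ≈ 311°.

311°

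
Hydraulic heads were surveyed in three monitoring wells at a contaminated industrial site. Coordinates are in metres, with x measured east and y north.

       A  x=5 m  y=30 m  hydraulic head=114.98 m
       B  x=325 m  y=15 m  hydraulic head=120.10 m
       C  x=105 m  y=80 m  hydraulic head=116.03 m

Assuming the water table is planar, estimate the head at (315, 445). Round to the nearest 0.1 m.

115.6 m

With h = a·x + b·y + c and A as origin, the differences give:
  320·a + (-15)·b = +5.12
  100·a + 50·b = +1.05
Eliminate b (×50 and ×(-15), subtract): 17500·a = 271.750 → a = ∂h/∂x = +0.01553
Back-substitute: b = ∂h/∂y = -0.01006.
h(315, 445) = 114.98 + (+0.01553)·(310) + (-0.01006)·(415) = 114.98 +4.814 -4.174 = 115.620 m.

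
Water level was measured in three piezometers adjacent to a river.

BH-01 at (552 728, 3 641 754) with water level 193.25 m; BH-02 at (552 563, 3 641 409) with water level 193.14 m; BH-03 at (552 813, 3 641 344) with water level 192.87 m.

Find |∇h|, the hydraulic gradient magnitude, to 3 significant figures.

0.00116

Differences from BH-01: to BH-02 (Δx, Δy, Δh) = (-165, -345, -0.11); to BH-03 = (85, -410, -0.38).
Solve a·Δx + b·Δy = Δh: det = (-165)·(-410) − 85·(-345) = 96975.
∂h/∂x = [(-0.11)·(-410) − (-0.38)·(-345)] / 96975 = -0.0008868
∂h/∂y = [(-165)·(-0.38) − 85·(-0.11)] / 96975 = +0.0007430
|∇h| = √(-0.0008868² + 0.0007430²) = 0.001157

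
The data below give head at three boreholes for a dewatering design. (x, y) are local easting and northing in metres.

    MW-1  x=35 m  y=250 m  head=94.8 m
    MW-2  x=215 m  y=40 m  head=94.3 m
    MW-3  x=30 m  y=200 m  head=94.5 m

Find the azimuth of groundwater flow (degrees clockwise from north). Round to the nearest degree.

Differences from MW-1: to MW-2 (Δx, Δy, Δh) = (180, -210, -0.5); to MW-3 = (-5, -50, -0.3).
Determinant of the coordinate differences = 180·(-50) − (-5)·(-210) = -10050.
∂h/∂x = [(-0.5)·(-50) − (-0.3)·(-210)] / -10050 = +0.003781
∂h/∂y = [180·(-0.3) − (-5)·(-0.5)] / -10050 = +0.005622
Flow direction (−∇h) has components (-0.003781 E, -0.005622 N).
Azimuth = atan2(E, N) = atan2(-0.003781, -0.005622) = 213.9° ≈ 214°.

214°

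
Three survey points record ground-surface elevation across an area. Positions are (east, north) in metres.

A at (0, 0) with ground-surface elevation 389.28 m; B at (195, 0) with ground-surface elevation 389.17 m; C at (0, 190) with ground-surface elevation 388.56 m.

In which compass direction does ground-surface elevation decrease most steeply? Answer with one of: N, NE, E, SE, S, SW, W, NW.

N

∂z/∂x = (389.17 − 389.28) / (195 − 0) = -0.0005641
∂z/∂y = (388.56 − 389.28) / (190 − 0) = -0.003789
Steepest decrease is along −∇f = (+0.0005641 E, +0.003789 N) → north.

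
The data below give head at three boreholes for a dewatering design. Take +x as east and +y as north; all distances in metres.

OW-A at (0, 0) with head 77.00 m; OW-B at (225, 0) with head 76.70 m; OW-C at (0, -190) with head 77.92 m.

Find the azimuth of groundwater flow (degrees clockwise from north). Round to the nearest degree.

015°

∂h/∂x = (76.70 − 77.00) / (225 − 0) = -0.001333
∂h/∂y = (77.92 − 77.00) / (-190 − 0) = -0.004842
Flow direction (−∇h) has components (+0.001333 E, +0.004842 N).
Azimuth = atan2(E, N) = atan2(+0.001333, +0.004842) = 15.4° ≈ 015°.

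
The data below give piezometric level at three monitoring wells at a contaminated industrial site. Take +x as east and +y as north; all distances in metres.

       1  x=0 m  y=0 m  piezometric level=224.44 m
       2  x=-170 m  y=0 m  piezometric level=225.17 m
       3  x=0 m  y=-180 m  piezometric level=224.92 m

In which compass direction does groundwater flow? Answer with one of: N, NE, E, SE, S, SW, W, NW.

NE

∂h/∂x = (225.17 − 224.44) / (-170 − 0) = -0.004294
∂h/∂y = (224.92 − 224.44) / (-180 − 0) = -0.002667
Flow = −∇h = (+0.004294 east, +0.002667 north), which points northeast.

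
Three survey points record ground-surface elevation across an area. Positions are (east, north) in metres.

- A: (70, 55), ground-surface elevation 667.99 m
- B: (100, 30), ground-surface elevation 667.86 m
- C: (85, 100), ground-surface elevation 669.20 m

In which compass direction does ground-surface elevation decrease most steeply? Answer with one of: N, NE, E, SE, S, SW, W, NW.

SW

With z = a·x + b·y + c and A as origin, the differences give:
  30·a + (-25)·b = -0.13
  15·a + 45·b = +1.21
Eliminate b (×45 and ×(-25), subtract): 1725·a = 24.400 → a = ∂z/∂x = +0.01414
Back-substitute: b = ∂z/∂y = +0.02217.
Steepest decrease is along −∇f = (-0.01414 E, -0.02217 N) → southwest.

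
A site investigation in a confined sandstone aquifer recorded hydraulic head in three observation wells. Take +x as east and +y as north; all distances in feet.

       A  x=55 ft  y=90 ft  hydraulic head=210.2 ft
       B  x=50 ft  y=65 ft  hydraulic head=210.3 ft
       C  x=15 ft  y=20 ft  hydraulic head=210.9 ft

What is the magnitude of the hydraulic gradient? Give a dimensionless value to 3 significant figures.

Three-point gradient (reference A): Δ to B = (-5, -25, +0.1), Δ to C = (-40, -70, +0.7).
∂h/∂x = -0.01615, ∂h/∂y = -0.0007692 (det = -650).
|∇h| = √(-0.01615² + -0.0007692²) = 0.01617

0.0162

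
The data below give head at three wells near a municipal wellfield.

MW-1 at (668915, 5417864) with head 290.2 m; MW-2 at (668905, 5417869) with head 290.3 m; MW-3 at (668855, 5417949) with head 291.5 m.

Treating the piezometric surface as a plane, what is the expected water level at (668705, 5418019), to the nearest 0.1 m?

292.9 m

Differences from MW-1: to MW-2 (Δx, Δy, Δh) = (-10, 5, +0.1); to MW-3 = (-60, 85, +1.3).
Determinant of the coordinate differences = (-10)·85 − (-60)·5 = -550.
∂h/∂x = [(+0.1)·85 − (+1.3)·5] / -550 = -0.003636
∂h/∂y = [(-10)·(+1.3) − (-60)·(+0.1)] / -550 = +0.01273
h(668705, 5418019) = 290.2 + (-0.003636)·(-210) + (+0.01273)·(155) = 290.2 +0.764 +1.973 = 292.936 m.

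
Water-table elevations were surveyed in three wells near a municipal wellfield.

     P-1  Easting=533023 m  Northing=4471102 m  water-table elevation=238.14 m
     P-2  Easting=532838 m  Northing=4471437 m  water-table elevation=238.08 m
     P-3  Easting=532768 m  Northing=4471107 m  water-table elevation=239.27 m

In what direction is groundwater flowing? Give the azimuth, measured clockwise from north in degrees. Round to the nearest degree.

059°

Three-point gradient (reference P-1): Δ to P-2 = (-185, 335, -0.06), Δ to P-3 = (-255, 5, +1.13).
∂h/∂x = -0.004483, ∂h/∂y = -0.002655 (det = 84500).
Flow direction (−∇h) has components (+0.004483 E, +0.002655 N).
Azimuth = atan2(E, N) = atan2(+0.004483, +0.002655) = 59.4° ≈ 059°.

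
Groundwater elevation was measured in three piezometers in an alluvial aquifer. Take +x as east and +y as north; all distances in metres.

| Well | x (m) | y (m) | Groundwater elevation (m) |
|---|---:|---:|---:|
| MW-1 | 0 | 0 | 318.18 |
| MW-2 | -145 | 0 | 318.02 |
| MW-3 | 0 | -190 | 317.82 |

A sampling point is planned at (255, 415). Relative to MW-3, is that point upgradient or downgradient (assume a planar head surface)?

∂h/∂x = (318.02 − 318.18) / (-145 − 0) = +0.001103
∂h/∂y = (317.82 − 318.18) / (-190 − 0) = +0.001895
Head at (255, 415) = 318.18 + (+0.001103)·(255) + (+0.001895)·(415) = 319.25 m.
That is higher than the 317.82 m at MW-3, so the point is upgradient.

upgradient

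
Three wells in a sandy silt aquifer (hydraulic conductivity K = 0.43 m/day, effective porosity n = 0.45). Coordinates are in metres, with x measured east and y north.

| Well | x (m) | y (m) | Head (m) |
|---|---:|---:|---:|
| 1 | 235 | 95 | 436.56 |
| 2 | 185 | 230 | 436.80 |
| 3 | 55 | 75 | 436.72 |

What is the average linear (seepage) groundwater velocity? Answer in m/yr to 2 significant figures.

0.61 m/yr

With h = a·x + b·y + c and 1 as origin, the differences give:
  (-50)·a + 135·b = +0.24
  (-180)·a + (-20)·b = +0.16
Eliminate b (×(-20) and ×135, subtract): 25300·a = -26.400 → a = ∂h/∂x = -0.001043
Back-substitute: b = ∂h/∂y = +0.001391.
|∇h| = √(-0.001043² + 0.001391²) = 0.001739
Seepage velocity v = K·i/n = 0.43 × 0.001739 / 0.45 = 0.001662 m/day = 0.607 m/yr.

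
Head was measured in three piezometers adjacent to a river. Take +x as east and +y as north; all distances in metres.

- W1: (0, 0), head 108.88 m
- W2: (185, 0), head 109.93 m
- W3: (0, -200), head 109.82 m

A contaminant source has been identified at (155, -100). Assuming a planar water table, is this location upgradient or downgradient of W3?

upgradient

∂h/∂x = (109.93 − 108.88) / (185 − 0) = +0.005676
∂h/∂y = (109.82 − 108.88) / (-200 − 0) = -0.004700
Head at (155, -100) = 108.88 + (+0.005676)·(155) + (-0.004700)·(-100) = 110.23 m.
That is higher than the 109.82 m at W3, so the point is upgradient.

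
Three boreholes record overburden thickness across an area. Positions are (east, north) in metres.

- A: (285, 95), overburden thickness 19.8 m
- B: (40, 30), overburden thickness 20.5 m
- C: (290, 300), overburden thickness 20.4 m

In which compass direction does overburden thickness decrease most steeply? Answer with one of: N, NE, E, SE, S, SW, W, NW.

Taking A as reference: B−A = (-245, -65, +0.7); C−A = (5, 205, +0.6).
Solve a·Δx + b·Δy = Δd: det = (-245)·205 − 5·(-65) = -49900.
∂d/∂x = [(+0.7)·205 − (+0.6)·(-65)] / -49900 = -0.003657
∂d/∂y = [(-245)·(+0.6) − 5·(+0.7)] / -49900 = +0.003016
Steepest decrease is along −∇f = (+0.003657 E, -0.003016 N) → southeast.

SE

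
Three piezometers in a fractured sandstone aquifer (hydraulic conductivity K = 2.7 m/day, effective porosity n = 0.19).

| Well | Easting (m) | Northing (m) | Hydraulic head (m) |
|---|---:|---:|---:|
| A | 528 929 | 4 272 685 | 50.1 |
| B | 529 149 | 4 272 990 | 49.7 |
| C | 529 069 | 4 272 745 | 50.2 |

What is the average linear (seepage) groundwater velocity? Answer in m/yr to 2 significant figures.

Three-point gradient (reference A): Δ to B = (220, 305, -0.4), Δ to C = (140, 60, +0.1).
∂h/∂x = +0.001847, ∂h/∂y = -0.002644 (det = -29500).
|∇h| = √(0.001847² + -0.002644²) = 0.003225
Seepage velocity v = K·i/n = 2.7 × 0.003225 / 0.19 = 0.04583 m/day = 16.74 m/yr.

17 m/yr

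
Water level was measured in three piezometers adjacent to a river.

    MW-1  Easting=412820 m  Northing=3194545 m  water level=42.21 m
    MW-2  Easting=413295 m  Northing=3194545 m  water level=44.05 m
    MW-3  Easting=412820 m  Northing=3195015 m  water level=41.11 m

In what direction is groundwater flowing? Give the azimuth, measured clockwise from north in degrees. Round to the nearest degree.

∂h/∂x = (44.05 − 42.21) / (413295 − 412820) = +0.003874
∂h/∂y = (41.11 − 42.21) / (3195015 − 3194545) = -0.002340
Flow direction (−∇h) has components (-0.003874 E, +0.002340 N).
Azimuth = atan2(E, N) = atan2(-0.003874, +0.002340) = 301.1° ≈ 301°.

301°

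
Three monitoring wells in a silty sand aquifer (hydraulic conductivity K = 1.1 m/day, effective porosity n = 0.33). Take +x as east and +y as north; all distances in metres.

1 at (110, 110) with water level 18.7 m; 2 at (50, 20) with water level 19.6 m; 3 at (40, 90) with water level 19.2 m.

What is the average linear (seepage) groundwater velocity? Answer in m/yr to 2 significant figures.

Differences from 1: to 2 (Δx, Δy, Δh) = (-60, -90, +0.9); to 3 = (-70, -20, +0.5).
Determinant of the coordinate differences = (-60)·(-20) − (-70)·(-90) = -5100.
∂h/∂x = [(+0.9)·(-20) − (+0.5)·(-90)] / -5100 = -0.005294
∂h/∂y = [(-60)·(+0.5) − (-70)·(+0.9)] / -5100 = -0.006471
|∇h| = √(-0.005294² + -0.006471²) = 0.008361
Seepage velocity v = K·i/n = 1.1 × 0.008361 / 0.33 = 0.02787 m/day = 10.18 m/yr.

10 m/yr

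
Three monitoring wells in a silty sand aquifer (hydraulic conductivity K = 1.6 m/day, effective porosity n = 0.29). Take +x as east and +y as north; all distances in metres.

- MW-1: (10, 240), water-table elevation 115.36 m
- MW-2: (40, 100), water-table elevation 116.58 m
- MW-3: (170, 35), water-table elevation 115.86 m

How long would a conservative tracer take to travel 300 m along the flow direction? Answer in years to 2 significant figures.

9.5 years

Taking MW-1 as reference: MW-2−MW-1 = (30, -140, +1.22); MW-3−MW-1 = (160, -205, +0.50).
Determinant of the coordinate differences = 30·(-205) − 160·(-140) = 16250.
∂h/∂x = [(+1.22)·(-205) − (+0.50)·(-140)] / 16250 = -0.01108
∂h/∂y = [30·(+0.50) − 160·(+1.22)] / 16250 = -0.01109
|∇h| = √(-0.01108² + -0.01109²) = 0.01568
Seepage velocity v = K·i/n = 1.6 × 0.01568 / 0.29 = 0.08651 m/day.
t = 300 / 0.08651 = 3468 days = 9.49 years.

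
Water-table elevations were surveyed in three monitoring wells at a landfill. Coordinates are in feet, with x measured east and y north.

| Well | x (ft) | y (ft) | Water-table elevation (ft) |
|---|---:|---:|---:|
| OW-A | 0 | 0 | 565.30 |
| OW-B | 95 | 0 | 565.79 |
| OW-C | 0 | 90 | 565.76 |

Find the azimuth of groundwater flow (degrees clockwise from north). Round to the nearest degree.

225°

∂h/∂x = (565.79 − 565.30) / (95 − 0) = +0.005158
∂h/∂y = (565.76 − 565.30) / (90 − 0) = +0.005111
Flow direction (−∇h) has components (-0.005158 E, -0.005111 N).
Azimuth = atan2(E, N) = atan2(-0.005158, -0.005111) = 225.3° ≈ 225°.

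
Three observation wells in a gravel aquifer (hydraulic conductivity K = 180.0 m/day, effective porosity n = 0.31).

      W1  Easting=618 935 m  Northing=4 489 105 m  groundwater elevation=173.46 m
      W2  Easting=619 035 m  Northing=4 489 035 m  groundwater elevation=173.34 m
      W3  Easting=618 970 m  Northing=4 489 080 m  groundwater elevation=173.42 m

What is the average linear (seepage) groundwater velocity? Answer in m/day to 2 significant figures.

3.3 m/day

With h = a·x + b·y + c and W1 as origin, the differences give:
  100·a + (-70)·b = -0.12
  35·a + (-25)·b = -0.04
Eliminate b (×(-25) and ×(-70), subtract): -50·a = 0.200 → a = ∂h/∂x = -0.004000
Back-substitute: b = ∂h/∂y = -0.004000.
|∇h| = √(-0.004000² + -0.004000²) = 0.005657
Seepage velocity v = K·i/n = 180.0 × 0.005657 / 0.31 = 3.285 m/day.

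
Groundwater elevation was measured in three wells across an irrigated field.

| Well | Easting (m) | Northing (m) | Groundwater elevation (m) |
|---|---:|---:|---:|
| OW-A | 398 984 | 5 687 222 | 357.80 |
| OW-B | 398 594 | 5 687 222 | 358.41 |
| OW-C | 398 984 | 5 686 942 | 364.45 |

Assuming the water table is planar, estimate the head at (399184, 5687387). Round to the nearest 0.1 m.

∂h/∂x = (358.41 − 357.80) / (398594 − 398984) = -0.001564
∂h/∂y = (364.45 − 357.80) / (5686942 − 5687222) = -0.02375
h(399184, 5687387) = 357.80 + (-0.001564)·(200) + (-0.02375)·(165) = 357.80 -0.313 -3.919 = 353.568 m.

353.6 m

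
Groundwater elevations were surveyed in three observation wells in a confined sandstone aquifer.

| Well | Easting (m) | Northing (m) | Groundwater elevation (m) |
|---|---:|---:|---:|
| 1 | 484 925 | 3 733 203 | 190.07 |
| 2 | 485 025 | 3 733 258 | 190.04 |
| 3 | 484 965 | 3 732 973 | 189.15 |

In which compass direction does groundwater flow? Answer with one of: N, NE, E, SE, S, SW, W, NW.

With h = a·x + b·y + c and 1 as origin, the differences give:
  100·a + 55·b = -0.03
  40·a + (-230)·b = -0.92
Eliminate b (×(-230) and ×55, subtract): -25200·a = 57.500 → a = ∂h/∂x = -0.002282
Back-substitute: b = ∂h/∂y = +0.003603.
Flow = −∇h = (+0.002282 east, -0.003603 north), which points southeast.

SE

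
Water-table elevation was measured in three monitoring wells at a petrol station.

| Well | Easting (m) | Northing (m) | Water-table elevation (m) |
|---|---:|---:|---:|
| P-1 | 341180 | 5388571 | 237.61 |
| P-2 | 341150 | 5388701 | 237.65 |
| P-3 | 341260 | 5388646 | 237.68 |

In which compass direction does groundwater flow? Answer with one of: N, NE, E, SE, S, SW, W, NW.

With h = a·x + b·y + c and P-1 as origin, the differences give:
  (-30)·a + 130·b = +0.04
  80·a + 75·b = +0.07
Eliminate b (×75 and ×130, subtract): -12650·a = -6.100 → a = ∂h/∂x = +0.0004822
Back-substitute: b = ∂h/∂y = +0.0004190.
Flow = −∇h = (-0.0004822 east, -0.0004190 north), which points southwest.

SW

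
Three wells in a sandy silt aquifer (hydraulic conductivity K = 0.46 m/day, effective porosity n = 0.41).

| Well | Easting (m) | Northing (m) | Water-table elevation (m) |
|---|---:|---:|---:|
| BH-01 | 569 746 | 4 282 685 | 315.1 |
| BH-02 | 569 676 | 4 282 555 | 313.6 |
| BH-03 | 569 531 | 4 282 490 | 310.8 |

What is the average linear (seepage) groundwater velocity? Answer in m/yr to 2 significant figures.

Three-point gradient (reference BH-01): Δ to BH-02 = (-70, -130, -1.5), Δ to BH-03 = (-215, -195, -4.3).
∂h/∂x = +0.01864, ∂h/∂y = +0.001503 (det = -14300).
|∇h| = √(0.01864² + 0.001503²) = 0.0187
Seepage velocity v = K·i/n = 0.46 × 0.0187 / 0.41 = 0.02098 m/day = 7.663 m/yr.

7.7 m/yr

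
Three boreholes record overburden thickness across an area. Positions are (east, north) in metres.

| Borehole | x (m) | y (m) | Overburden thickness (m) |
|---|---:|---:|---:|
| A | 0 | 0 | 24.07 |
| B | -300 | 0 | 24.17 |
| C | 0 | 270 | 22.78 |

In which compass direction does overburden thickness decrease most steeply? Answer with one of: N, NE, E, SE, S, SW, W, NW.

∂d/∂x = (24.17 − 24.07) / (-300 − 0) = -0.0003333
∂d/∂y = (22.78 − 24.07) / (270 − 0) = -0.004778
Steepest decrease is along −∇f = (+0.0003333 E, +0.004778 N) → north.

N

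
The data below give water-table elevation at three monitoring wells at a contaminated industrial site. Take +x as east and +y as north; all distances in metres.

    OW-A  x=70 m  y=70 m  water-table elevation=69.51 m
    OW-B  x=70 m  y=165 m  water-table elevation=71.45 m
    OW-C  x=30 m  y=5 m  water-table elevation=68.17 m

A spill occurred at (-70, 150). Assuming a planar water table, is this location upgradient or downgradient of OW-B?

With h = a·x + b·y + c and OW-A as origin, the differences give:
  0·a + 95·b = +1.94
  (-40)·a + (-65)·b = -1.34
Eliminate b (×(-65) and ×95, subtract): 3800·a = 1.200 → a = ∂h/∂x = +0.0003158
Back-substitute: b = ∂h/∂y = +0.02042.
Head at (-70, 150) = 69.51 + (+0.0003158)·(-140) + (+0.02042)·(80) = 71.10 m.
That is lower than the 71.45 m at OW-B, so the point is downgradient.

downgradient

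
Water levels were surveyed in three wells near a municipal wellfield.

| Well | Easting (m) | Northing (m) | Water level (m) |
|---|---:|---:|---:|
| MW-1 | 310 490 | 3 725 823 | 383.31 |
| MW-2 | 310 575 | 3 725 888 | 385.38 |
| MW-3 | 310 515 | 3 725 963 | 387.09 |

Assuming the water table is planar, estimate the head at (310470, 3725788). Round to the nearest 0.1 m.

382.3 m

Differences from MW-1: to MW-2 (Δx, Δy, Δh) = (85, 65, +2.07); to MW-3 = (25, 140, +3.78).
Solve a·Δx + b·Δy = Δh: det = 85·140 − 25·65 = 10275.
∂h/∂x = [(+2.07)·140 − (+3.78)·65] / 10275 = +0.004292
∂h/∂y = [85·(+3.78) − 25·(+2.07)] / 10275 = +0.02623
h(310470, 3725788) = 383.31 + (+0.004292)·(-20) + (+0.02623)·(-35) = 383.31 -0.086 -0.918 = 382.306 m.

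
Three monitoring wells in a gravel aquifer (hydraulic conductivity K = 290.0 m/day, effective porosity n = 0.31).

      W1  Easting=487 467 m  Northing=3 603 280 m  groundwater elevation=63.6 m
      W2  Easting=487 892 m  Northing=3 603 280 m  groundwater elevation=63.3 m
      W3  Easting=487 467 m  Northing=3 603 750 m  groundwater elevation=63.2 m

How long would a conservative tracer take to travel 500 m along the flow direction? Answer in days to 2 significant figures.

480 days

∂h/∂x = (63.3 − 63.6) / (487892 − 487467) = -0.0007059
∂h/∂y = (63.2 − 63.6) / (3603750 − 3603280) = -0.0008511
|∇h| = √(-0.0007059² + -0.0008511²) = 0.001106
Seepage velocity v = K·i/n = 290.0 × 0.001106 / 0.31 = 1.035 m/day.
t = 500 / 1.035 = 483.1 days.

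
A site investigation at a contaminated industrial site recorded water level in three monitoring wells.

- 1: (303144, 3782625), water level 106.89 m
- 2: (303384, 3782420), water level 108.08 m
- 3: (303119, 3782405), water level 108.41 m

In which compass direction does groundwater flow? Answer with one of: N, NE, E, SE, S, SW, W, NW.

N

Taking 1 as reference: 2−1 = (240, -205, +1.19); 3−1 = (-25, -220, +1.52).
Solve a·Δx + b·Δy = Δh: det = 240·(-220) − (-25)·(-205) = -57925.
∂h/∂x = [(+1.19)·(-220) − (+1.52)·(-205)] / -57925 = -0.0008597
∂h/∂y = [240·(+1.52) − (-25)·(+1.19)] / -57925 = -0.006811
Flow = −∇h = (+0.0008597 east, +0.006811 north), which points north.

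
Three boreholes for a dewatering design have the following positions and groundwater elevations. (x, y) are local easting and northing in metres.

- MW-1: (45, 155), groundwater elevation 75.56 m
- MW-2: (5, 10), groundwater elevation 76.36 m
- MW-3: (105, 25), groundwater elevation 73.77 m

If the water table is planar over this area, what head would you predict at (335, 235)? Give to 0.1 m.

Differences from MW-1: to MW-2 (Δx, Δy, Δh) = (-40, -145, +0.80); to MW-3 = (60, -130, -1.79).
Determinant of the coordinate differences = (-40)·(-130) − 60·(-145) = 13900.
∂h/∂x = [(+0.80)·(-130) − (-1.79)·(-145)] / 13900 = -0.02615
∂h/∂y = [(-40)·(-1.79) − 60·(+0.80)] / 13900 = +0.001698
h(335, 235) = 75.56 + (-0.02615)·(290) + (+0.001698)·(80) = 75.56 -7.585 +0.136 = 68.111 m.

68.1 m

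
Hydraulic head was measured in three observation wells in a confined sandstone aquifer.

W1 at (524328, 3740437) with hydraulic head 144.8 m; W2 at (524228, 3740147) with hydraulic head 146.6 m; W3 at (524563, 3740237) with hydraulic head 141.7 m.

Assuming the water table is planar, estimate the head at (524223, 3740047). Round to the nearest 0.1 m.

Taking W1 as reference: W2−W1 = (-100, -290, +1.8); W3−W1 = (235, -200, -3.1).
Solve a·Δx + b·Δy = Δh: det = (-100)·(-200) − 235·(-290) = 88150.
∂h/∂x = [(+1.8)·(-200) − (-3.1)·(-290)] / 88150 = -0.01428
∂h/∂y = [(-100)·(-3.1) − 235·(+1.8)] / 88150 = -0.001282
h(524223, 3740047) = 144.8 + (-0.01428)·(-105) + (-0.001282)·(-390) = 144.8 +1.500 +0.500 = 146.800 m.

146.8 m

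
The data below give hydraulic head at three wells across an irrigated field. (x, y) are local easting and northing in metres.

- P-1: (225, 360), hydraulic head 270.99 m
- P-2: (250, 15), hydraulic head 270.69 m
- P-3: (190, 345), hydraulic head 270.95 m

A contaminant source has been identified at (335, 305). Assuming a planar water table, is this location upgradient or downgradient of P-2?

upgradient

Differences from P-1: to P-2 (Δx, Δy, Δh) = (25, -345, -0.30); to P-3 = (-35, -15, -0.04).
Solve a·Δx + b·Δy = Δh: det = 25·(-15) − (-35)·(-345) = -12450.
∂h/∂x = [(-0.30)·(-15) − (-0.04)·(-345)] / -12450 = +0.0007470
∂h/∂y = [25·(-0.04) − (-35)·(-0.30)] / -12450 = +0.0009237
Head at (335, 305) = 270.99 + (+0.0007470)·(110) + (+0.0009237)·(-55) = 271.02 m.
That is higher than the 270.69 m at P-2, so the point is upgradient.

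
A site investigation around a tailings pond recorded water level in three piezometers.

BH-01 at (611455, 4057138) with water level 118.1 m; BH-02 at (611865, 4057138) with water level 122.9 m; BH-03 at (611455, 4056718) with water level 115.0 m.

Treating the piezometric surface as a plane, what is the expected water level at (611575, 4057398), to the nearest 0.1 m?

∂h/∂x = (122.9 − 118.1) / (611865 − 611455) = +0.01171
∂h/∂y = (115.0 − 118.1) / (4056718 − 4057138) = +0.007381
h(611575, 4057398) = 118.1 + (+0.01171)·(120) + (+0.007381)·(260) = 118.1 +1.405 +1.919 = 121.424 m.

121.4 m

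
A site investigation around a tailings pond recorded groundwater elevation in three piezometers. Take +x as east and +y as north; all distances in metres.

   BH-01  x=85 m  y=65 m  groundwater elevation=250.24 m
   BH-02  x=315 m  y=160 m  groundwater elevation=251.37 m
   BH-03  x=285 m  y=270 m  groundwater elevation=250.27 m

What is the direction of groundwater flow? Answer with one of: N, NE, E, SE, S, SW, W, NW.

NW

With h = a·x + b·y + c and BH-01 as origin, the differences give:
  230·a + 95·b = +1.13
  200·a + 205·b = +0.03
Eliminate b (×205 and ×95, subtract): 28150·a = 228.800 → a = ∂h/∂x = +0.008128
Back-substitute: b = ∂h/∂y = -0.007783.
Flow = −∇h = (-0.008128 east, +0.007783 north), which points northwest.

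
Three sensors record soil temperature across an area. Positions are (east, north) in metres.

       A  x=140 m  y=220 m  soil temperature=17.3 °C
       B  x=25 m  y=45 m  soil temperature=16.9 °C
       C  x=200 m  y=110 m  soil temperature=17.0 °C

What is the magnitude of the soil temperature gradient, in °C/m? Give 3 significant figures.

With T = a·x + b·y + c and A as origin, the differences give:
  (-115)·a + (-175)·b = -0.4
  60·a + (-110)·b = -0.3
Eliminate b (×(-110) and ×(-175), subtract): 23150·a = -8.50 → a = ∂T/∂x = -0.0003672
Back-substitute: b = ∂T/∂y = +0.002527.
|∇f| = √(-0.0003672² + 0.002527²) = 0.002554 °C/m

0.00255 °C/m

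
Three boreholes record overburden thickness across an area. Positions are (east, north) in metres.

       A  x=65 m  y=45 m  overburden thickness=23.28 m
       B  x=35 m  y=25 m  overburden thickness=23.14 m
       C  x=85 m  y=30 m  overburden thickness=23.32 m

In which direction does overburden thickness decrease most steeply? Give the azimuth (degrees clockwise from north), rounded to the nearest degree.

With d = a·x + b·y + c and A as origin, the differences give:
  (-30)·a + (-20)·b = -0.14
  20·a + (-15)·b = +0.04
Eliminate b (×(-15) and ×(-20), subtract): 850·a = 2.900 → a = ∂d/∂x = +0.003412
Back-substitute: b = ∂d/∂y = +0.001882.
Steepest decrease is along −∇f: components (-0.003412 E, -0.001882 N).
Azimuth = atan2(-0.003412, -0.001882) = 241.1° ≈ 241°.

241°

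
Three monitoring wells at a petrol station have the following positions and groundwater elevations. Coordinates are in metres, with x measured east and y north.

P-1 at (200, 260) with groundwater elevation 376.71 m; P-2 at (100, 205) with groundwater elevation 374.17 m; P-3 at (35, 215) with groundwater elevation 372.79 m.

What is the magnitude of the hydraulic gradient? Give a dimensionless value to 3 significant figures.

0.0229

Differences from P-1: to P-2 (Δx, Δy, Δh) = (-100, -55, -2.54); to P-3 = (-165, -45, -3.92).
Determinant of the coordinate differences = (-100)·(-45) − (-165)·(-55) = -4575.
∂h/∂x = [(-2.54)·(-45) − (-3.92)·(-55)] / -4575 = +0.02214
∂h/∂y = [(-100)·(-3.92) − (-165)·(-2.54)] / -4575 = +0.005923
|∇h| = √(0.02214² + 0.005923²) = 0.02292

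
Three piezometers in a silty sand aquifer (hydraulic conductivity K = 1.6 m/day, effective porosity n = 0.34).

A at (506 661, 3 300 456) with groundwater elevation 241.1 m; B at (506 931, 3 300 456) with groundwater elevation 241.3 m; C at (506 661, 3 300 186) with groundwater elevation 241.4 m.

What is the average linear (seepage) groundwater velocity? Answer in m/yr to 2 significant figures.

∂h/∂x = (241.3 − 241.1) / (506931 − 506661) = +0.0007407
∂h/∂y = (241.4 − 241.1) / (3300186 − 3300456) = -0.001111
|∇h| = √(0.0007407² + -0.001111²) = 0.001335
Seepage velocity v = K·i/n = 1.6 × 0.001335 / 0.34 = 0.006282 m/day = 2.295 m/yr.

2.3 m/yr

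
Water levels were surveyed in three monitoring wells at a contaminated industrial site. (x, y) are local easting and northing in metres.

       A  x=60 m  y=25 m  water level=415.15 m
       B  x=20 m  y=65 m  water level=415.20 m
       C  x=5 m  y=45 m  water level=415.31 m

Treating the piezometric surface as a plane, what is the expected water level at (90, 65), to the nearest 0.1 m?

Three-point gradient (reference A): Δ to B = (-40, 40, +0.05), Δ to C = (-55, 20, +0.16).
∂h/∂x = -0.003857, ∂h/∂y = -0.002607 (det = 1400).
h(90, 65) = 415.15 + (-0.003857)·(30) + (-0.002607)·(40) = 415.15 -0.116 -0.104 = 414.930 m.

414.9 m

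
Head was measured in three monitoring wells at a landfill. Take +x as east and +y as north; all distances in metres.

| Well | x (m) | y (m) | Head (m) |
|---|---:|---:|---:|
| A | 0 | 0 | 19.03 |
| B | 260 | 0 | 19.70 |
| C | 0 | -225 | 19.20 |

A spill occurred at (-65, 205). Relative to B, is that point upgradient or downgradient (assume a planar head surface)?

∂h/∂x = (19.70 − 19.03) / (260 − 0) = +0.002577
∂h/∂y = (19.20 − 19.03) / (-225 − 0) = -0.0007556
Head at (-65, 205) = 19.03 + (+0.002577)·(-65) + (-0.0007556)·(205) = 18.71 m.
That is lower than the 19.70 m at B, so the point is downgradient.

downgradient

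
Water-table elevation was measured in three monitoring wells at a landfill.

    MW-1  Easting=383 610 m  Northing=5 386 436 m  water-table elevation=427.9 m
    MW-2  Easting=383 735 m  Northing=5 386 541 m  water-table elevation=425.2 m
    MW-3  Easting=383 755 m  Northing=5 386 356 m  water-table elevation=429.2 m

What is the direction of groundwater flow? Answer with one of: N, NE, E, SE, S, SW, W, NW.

With h = a·x + b·y + c and MW-1 as origin, the differences give:
  125·a + 105·b = -2.7
  145·a + (-80)·b = +1.3
Eliminate b (×(-80) and ×105, subtract): -25225·a = 79.50 → a = ∂h/∂x = -0.003152
Back-substitute: b = ∂h/∂y = -0.02196.
Flow = −∇h = (+0.003152 east, +0.02196 north), which points north.

N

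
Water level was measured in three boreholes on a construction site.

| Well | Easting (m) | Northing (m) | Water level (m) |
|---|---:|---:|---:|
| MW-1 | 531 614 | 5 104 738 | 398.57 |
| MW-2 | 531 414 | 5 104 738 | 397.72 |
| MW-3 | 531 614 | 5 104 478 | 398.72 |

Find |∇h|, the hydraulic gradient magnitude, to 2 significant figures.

0.0043

∂h/∂x = (397.72 − 398.57) / (531414 − 531614) = +0.004250
∂h/∂y = (398.72 − 398.57) / (5104478 − 5104738) = -0.0005769
|∇h| = √(0.004250² + -0.0005769²) = 0.004289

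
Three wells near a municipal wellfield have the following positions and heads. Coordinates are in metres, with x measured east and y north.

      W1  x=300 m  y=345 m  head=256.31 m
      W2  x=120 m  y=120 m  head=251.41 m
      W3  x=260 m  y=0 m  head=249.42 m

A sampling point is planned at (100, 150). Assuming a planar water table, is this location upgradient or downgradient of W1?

downgradient

Three-point gradient (reference W1): Δ to W2 = (-180, -225, -4.90), Δ to W3 = (-40, -345, -6.89).
∂h/∂x = +0.002641, ∂h/∂y = +0.01966 (det = 53100).
Head at (100, 150) = 256.31 + (+0.002641)·(-200) + (+0.01966)·(-195) = 251.95 m.
That is lower than the 256.31 m at W1, so the point is downgradient.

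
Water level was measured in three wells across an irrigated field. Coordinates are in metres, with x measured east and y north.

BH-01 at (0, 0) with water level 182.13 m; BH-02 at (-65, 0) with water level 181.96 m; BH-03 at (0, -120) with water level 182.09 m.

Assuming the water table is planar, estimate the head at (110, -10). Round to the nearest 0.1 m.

∂h/∂x = (181.96 − 182.13) / (-65 − 0) = +0.002615
∂h/∂y = (182.09 − 182.13) / (-120 − 0) = +0.0003333
h(110, -10) = 182.13 + (+0.002615)·(110) + (+0.0003333)·(-10) = 182.13 +0.288 -0.003 = 182.414 m.

182.4 m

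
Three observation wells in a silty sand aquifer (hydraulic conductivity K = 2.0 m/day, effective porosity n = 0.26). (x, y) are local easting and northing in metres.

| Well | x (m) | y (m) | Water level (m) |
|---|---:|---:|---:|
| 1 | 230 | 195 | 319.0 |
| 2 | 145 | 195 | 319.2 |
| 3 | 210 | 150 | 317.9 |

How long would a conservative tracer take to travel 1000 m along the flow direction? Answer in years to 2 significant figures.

With h = a·x + b·y + c and 1 as origin, the differences give:
  (-85)·a + 0·b = +0.2
  (-20)·a + (-45)·b = -1.1
Eliminate b (×(-45) and ×0, subtract): 3825·a = -9.00 → a = ∂h/∂x = -0.002353
Back-substitute: b = ∂h/∂y = +0.02549.
|∇h| = √(-0.002353² + 0.02549²) = 0.0256
Seepage velocity v = K·i/n = 2.0 × 0.0256 / 0.26 = 0.1969 m/day.
t = 1000 / 0.1969 = 5079 days = 13.9 years.

14 years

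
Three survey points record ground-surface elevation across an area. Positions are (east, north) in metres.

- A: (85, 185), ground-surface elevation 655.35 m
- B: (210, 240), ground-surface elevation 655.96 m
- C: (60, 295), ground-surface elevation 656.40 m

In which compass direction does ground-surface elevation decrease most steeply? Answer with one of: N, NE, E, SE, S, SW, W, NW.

Three-point gradient (reference A): Δ to B = (125, 55, +0.61), Δ to C = (-25, 110, +1.05).
∂z/∂x = +0.0006182, ∂z/∂y = +0.009686 (det = 15125).
Steepest decrease is along −∇f = (-0.0006182 E, -0.009686 N) → south.

S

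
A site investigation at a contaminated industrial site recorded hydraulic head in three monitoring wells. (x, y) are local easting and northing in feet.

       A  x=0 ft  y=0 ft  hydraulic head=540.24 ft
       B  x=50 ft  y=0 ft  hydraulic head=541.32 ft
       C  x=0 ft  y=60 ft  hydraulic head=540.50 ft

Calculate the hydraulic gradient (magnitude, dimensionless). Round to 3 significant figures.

∂h/∂x = (541.32 − 540.24) / (50 − 0) = +0.02160
∂h/∂y = (540.50 − 540.24) / (60 − 0) = +0.004333
|∇h| = √(0.02160² + 0.004333²) = 0.02203

0.0220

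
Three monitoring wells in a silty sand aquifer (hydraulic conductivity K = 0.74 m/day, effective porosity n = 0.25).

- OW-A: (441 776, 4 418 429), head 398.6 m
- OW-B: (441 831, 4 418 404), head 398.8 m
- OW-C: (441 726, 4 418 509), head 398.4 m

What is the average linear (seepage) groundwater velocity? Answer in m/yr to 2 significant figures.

3.8 m/yr

Taking OW-A as reference: OW-B−OW-A = (55, -25, +0.2); OW-C−OW-A = (-50, 80, -0.2).
Determinant of the coordinate differences = 55·80 − (-50)·(-25) = 3150.
∂h/∂x = [(+0.2)·80 − (-0.2)·(-25)] / 3150 = +0.003492
∂h/∂y = [55·(-0.2) − (-50)·(+0.2)] / 3150 = -0.0003175
|∇h| = √(0.003492² + -0.0003175²) = 0.003506
Seepage velocity v = K·i/n = 0.74 × 0.003506 / 0.25 = 0.01038 m/day = 3.791 m/yr.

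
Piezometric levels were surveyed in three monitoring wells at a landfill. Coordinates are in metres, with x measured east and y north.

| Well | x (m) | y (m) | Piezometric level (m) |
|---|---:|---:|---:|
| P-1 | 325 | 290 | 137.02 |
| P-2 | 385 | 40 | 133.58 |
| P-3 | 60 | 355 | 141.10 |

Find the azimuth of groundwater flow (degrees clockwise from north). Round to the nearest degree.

130°

Taking P-1 as reference: P-2−P-1 = (60, -250, -3.44); P-3−P-1 = (-265, 65, +4.08).
Determinant of the coordinate differences = 60·65 − (-265)·(-250) = -62350.
∂h/∂x = [(-3.44)·65 − (+4.08)·(-250)] / -62350 = -0.01277
∂h/∂y = [60·(+4.08) − (-265)·(-3.44)] / -62350 = +0.01069
Flow direction (−∇h) has components (+0.01277 E, -0.01069 N).
Azimuth = atan2(E, N) = atan2(+0.01277, -0.01069) = 129.9° ≈ 130°.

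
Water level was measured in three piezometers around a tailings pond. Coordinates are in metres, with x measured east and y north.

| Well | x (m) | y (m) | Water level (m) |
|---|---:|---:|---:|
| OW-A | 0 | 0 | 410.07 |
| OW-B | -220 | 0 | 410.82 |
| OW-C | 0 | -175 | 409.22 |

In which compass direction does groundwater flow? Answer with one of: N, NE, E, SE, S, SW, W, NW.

SE

∂h/∂x = (410.82 − 410.07) / (-220 − 0) = -0.003409
∂h/∂y = (409.22 − 410.07) / (-175 − 0) = +0.004857
Flow = −∇h = (+0.003409 east, -0.004857 north), which points southeast.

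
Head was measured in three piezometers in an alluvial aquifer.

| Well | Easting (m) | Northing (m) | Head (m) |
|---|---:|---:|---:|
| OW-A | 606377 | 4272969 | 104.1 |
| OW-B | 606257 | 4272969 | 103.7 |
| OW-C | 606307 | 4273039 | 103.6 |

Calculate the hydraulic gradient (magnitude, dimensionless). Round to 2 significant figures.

With h = a·x + b·y + c and OW-A as origin, the differences give:
  (-120)·a + 0·b = -0.4
  (-70)·a + 70·b = -0.5
Eliminate b (×70 and ×0, subtract): -8400·a = -28.00 → a = ∂h/∂x = +0.003333
Back-substitute: b = ∂h/∂y = -0.003810.
|∇h| = √(0.003333² + -0.003810²) = 0.005062

0.0051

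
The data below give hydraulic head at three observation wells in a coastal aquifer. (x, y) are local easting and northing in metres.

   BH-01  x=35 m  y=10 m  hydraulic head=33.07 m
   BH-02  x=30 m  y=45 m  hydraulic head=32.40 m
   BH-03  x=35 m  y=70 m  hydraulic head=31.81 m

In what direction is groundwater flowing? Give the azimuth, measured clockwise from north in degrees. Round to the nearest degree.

032°

With h = a·x + b·y + c and BH-01 as origin, the differences give:
  (-5)·a + 35·b = -0.67
  0·a + 60·b = -1.26
Eliminate b (×60 and ×35, subtract): -300·a = 3.900 → a = ∂h/∂x = -0.01300
Back-substitute: b = ∂h/∂y = -0.02100.
Flow direction (−∇h) has components (+0.01300 E, +0.02100 N).
Azimuth = atan2(E, N) = atan2(+0.01300, +0.02100) = 31.8° ≈ 032°.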